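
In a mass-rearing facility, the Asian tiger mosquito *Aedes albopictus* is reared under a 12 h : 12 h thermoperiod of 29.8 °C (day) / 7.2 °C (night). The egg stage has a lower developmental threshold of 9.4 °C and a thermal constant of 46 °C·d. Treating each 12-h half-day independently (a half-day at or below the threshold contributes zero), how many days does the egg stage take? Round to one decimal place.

Day half: max(0, 29.8 − 9.4) × 0.5 = 20.4 × 0.5 = 10.20 DD.
Night half: max(0, 7.2 − 9.4) × 0.5 = 0.0 × 0.5 = 0.00 DD.
Per 24 h: 10.20 DD/day.
Duration = 46 / 10.20 = 4.510 ≈ 4.5 days.

4.5 days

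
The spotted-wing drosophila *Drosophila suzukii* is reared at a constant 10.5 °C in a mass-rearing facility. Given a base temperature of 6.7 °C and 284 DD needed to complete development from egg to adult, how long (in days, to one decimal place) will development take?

Daily accumulation = 10.5 − 6.7 = 3.8 DD/day.
Duration = 284 / 3.8 = 74.737 ≈ 74.7 days.

74.7 days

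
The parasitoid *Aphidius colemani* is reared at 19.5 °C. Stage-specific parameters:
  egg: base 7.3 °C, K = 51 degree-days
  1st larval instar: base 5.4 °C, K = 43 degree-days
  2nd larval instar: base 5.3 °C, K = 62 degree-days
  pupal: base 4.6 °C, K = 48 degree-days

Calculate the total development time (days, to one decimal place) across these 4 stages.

14.8 days

egg: 51 / (19.5 − 7.3) = 51 / 12.2 = 4.180 d.
1st larval instar: 43 / (19.5 − 5.4) = 43 / 14.1 = 3.050 d.
2nd larval instar: 62 / (19.5 − 5.3) = 62 / 14.2 = 4.366 d.
pupal: 48 / (19.5 − 4.6) = 48 / 14.9 = 3.221 d.
Sum = 14.818 ≈ 14.8 days.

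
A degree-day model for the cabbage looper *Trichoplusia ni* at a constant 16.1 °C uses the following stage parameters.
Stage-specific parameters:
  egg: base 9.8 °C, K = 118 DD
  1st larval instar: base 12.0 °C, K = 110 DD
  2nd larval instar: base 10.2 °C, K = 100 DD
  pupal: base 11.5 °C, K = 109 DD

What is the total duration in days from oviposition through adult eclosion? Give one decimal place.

egg: 118 / (16.1 − 9.8) = 118 / 6.3 = 18.730 d.
1st larval instar: 110 / (16.1 − 12.0) = 110 / 4.1 = 26.829 d.
2nd larval instar: 100 / (16.1 − 10.2) = 100 / 5.9 = 16.949 d.
pupal: 109 / (16.1 − 11.5) = 109 / 4.6 = 23.696 d.
Sum = 86.204 ≈ 86.2 days.

86.2 days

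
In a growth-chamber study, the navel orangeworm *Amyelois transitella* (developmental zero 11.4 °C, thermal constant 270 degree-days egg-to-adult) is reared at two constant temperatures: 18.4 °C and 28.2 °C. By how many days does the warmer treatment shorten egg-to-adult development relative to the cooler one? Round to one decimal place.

At 18.4 °C: 270 / (18.4 − 11.4) = 270 / 7.0 = 38.571 d.
At 28.2 °C: 270 / (28.2 − 11.4) = 270 / 16.8 = 16.071 d.
Difference = |38.571 − 16.071| = 22.500 ≈ 22.5 days.

22.5 days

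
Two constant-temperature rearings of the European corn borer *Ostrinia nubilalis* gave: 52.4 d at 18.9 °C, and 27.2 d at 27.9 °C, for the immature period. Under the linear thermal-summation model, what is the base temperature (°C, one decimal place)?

Equal thermal constants: D₁(T₁ − T_b) = D₂(T₂ − T_b).
52.4·(18.9 − T_b) = 27.2·(27.9 − T_b)
T_b = (52.4·18.9 − 27.2·27.9) / (52.4 − 27.2) = 231.48 / 25.2 = 9.186 °C ≈ 9.2 °C.

9.2 °C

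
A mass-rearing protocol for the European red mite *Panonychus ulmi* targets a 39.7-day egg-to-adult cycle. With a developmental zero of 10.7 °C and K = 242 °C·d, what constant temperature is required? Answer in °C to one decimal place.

Required daily accumulation = 242 / 39.7 = 6.096 DD/day.
T = T_base + 6.096 = 10.7 + 6.096 = 16.796 ≈ 16.8 °C.

16.8 °C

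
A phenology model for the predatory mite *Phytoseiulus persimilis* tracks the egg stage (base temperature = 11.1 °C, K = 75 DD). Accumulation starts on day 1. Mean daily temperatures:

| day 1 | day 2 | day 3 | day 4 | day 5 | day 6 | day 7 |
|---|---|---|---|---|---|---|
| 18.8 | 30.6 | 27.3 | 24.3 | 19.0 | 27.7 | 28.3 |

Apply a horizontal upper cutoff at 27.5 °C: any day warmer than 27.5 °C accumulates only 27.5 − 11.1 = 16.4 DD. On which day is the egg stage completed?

Daily DD above 11.1 °C (capped at 16.4): 7.7, 16.4, 16.2, 13.2, 7.9, 16.4, 16.4.
Cumulative: 7.7, 24.1, 40.3, 53.5, 61.4, 77.8, 94.2.
The total first reaches 75 DD on day 6.

day 6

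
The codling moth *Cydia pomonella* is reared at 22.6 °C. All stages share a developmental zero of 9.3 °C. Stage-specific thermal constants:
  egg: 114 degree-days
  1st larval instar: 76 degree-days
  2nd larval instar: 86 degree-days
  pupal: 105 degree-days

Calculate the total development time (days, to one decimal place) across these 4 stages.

28.6 days

Daily accumulation at 22.6 °C = 22.6 − 9.3 = 13.3 DD/day.
Total K = 114 + 76 + 86 + 105 = 381 DD.
Total duration = 381 / 13.3 = 28.647 ≈ 28.6 days.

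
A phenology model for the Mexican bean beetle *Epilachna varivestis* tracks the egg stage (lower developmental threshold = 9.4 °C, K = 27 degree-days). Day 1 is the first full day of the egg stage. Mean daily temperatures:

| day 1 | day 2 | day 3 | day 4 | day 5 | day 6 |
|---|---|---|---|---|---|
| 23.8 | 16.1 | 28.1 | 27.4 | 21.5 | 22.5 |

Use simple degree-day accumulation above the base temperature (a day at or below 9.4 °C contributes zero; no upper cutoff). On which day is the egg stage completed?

day 3

Daily DD above 9.4 °C: 14.4, 6.7, 18.7, 18.0, 12.1, 13.1.
Cumulative: 14.4, 21.1, 39.8, 57.8, 69.9, 83.0.
The total first reaches 27 DD on day 3.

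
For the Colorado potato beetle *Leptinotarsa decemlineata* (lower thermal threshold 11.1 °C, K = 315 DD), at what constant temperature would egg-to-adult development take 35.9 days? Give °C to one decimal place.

Required daily accumulation = 315 / 35.9 = 8.774 DD/day.
T = T_base + 8.774 = 11.1 + 8.774 = 19.874 ≈ 19.9 °C.

19.9 °C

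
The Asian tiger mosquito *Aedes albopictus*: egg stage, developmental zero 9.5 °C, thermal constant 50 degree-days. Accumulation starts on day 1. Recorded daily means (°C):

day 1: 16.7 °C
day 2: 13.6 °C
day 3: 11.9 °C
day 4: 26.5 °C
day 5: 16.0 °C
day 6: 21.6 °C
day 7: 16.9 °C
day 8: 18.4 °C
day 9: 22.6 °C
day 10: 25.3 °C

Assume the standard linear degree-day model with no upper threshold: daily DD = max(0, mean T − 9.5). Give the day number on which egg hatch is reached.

Daily DD above 9.5 °C: 7.2, 4.1, 2.4, 17.0, 6.5, 12.1, 7.4, 8.9, 13.1, 15.8.
Cumulative: 7.2, 11.3, 13.7, 30.7, 37.2, 49.3, 56.7, 65.6, 78.7, 94.5.
The total first reaches 50 DD on day 7.

day 7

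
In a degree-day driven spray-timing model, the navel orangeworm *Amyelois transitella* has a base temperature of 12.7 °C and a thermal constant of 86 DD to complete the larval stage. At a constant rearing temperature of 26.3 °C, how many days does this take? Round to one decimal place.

6.3 days

Daily accumulation = 26.3 − 12.7 = 13.6 DD/day.
Duration = 86 / 13.6 = 6.324 ≈ 6.3 days.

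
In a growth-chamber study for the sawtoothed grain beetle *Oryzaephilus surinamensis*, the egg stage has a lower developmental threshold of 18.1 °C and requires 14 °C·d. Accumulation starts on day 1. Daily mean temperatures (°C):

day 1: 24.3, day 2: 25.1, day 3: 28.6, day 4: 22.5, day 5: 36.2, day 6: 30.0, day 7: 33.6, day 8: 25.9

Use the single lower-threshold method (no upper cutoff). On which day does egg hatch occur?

day 3

Daily DD above 18.1 °C: 6.2, 7.0, 10.5, 4.4, 18.1, 11.9, 15.5, 7.8.
Cumulative: 6.2, 13.2, 23.7, 28.1, 46.2, 58.1, 73.6, 81.4.
The total first reaches 14 DD on day 3.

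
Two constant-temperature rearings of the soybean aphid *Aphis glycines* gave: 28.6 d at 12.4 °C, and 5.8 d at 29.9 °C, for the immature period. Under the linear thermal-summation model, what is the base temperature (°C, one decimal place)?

7.9 °C

Under the model K = D·(T − T_b), so D₁·(T₁ − T_b) = D₂·(T₂ − T_b).
28.6·(12.4 − T_b) = 5.8·(29.9 − T_b)
T_b = (28.6·12.4 − 5.8·29.9) / (28.6 − 5.8) = 181.22 / 22.8 = 7.948 °C ≈ 7.9 °C.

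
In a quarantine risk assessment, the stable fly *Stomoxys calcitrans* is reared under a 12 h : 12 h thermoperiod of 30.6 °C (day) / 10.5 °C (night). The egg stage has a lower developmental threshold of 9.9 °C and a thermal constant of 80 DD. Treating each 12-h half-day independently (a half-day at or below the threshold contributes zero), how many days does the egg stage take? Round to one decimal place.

7.5 days

Day half: max(0, 30.6 − 9.9) × 0.5 = 20.7 × 0.5 = 10.35 DD.
Night half: max(0, 10.5 − 9.9) × 0.5 = 0.6 × 0.5 = 0.30 DD.
Per 24 h: 10.65 DD/day.
Duration = 80 / 10.65 = 7.512 ≈ 7.5 days.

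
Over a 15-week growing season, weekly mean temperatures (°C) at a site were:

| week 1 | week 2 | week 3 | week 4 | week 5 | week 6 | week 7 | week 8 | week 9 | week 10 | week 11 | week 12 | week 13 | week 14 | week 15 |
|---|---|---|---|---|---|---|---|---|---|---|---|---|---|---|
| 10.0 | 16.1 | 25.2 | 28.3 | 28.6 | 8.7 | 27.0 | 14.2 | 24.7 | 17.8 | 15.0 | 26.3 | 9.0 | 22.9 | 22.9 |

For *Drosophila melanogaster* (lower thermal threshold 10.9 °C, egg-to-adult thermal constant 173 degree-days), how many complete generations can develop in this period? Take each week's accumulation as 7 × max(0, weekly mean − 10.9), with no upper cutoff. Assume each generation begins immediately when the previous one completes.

5 generations

Weekly DD (7 × max(0, T̄ − 10.9)): 0.0, 36.4, 100.1, 121.8, 123.9, 0.0, 112.7, 23.1, 96.6, 48.3, 28.7, 107.8, 0.0, 84.0, 84.0.
Season total = 967.4 DD.
Complete generations = ⌊967.4 / 173⌋ = 5.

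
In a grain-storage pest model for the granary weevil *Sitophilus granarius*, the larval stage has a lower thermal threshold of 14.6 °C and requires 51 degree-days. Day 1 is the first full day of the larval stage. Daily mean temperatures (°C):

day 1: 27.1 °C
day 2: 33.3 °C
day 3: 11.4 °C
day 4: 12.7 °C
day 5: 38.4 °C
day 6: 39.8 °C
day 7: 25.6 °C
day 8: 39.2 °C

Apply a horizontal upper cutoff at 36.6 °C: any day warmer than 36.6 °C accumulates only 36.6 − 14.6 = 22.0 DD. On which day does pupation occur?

day 5

Daily DD above 14.6 °C (capped at 22.0): 12.5, 18.7, 0.0, 0.0, 22.0, 22.0, 11.0, 22.0.
Cumulative: 12.5, 31.2, 31.2, 31.2, 53.2, 75.2, 86.2, 108.2.
The total first reaches 51 DD on day 5.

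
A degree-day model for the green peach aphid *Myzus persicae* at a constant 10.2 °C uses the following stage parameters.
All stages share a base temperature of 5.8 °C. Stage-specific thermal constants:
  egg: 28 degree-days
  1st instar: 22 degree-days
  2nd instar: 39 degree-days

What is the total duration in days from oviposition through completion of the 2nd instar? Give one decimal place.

Daily accumulation at 10.2 °C = 10.2 − 5.8 = 4.4 DD/day.
Total K = 28 + 22 + 39 = 89 DD.
Total duration = 89 / 4.4 = 20.227 ≈ 20.2 days.

20.2 days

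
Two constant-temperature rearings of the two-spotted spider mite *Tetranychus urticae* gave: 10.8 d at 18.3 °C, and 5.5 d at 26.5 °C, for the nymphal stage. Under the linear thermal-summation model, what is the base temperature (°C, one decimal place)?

9.8 °C

Under the model K = D·(T − T_b), so D₁·(T₁ − T_b) = D₂·(T₂ − T_b).
10.8·(18.3 − T_b) = 5.5·(26.5 − T_b)
T_b = (10.8·18.3 − 5.5·26.5) / (10.8 − 5.5) = 51.89 / 5.3 = 9.791 °C ≈ 9.8 °C.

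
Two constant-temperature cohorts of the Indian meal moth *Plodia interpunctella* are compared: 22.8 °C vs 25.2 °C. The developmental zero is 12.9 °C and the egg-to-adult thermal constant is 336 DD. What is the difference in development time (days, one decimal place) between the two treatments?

6.6 days

At 22.8 °C: 336 / (22.8 − 12.9) = 336 / 9.9 = 33.939 d.
At 25.2 °C: 336 / (25.2 − 12.9) = 336 / 12.3 = 27.317 d.
Difference = |33.939 − 27.317| = 6.622 ≈ 6.6 days.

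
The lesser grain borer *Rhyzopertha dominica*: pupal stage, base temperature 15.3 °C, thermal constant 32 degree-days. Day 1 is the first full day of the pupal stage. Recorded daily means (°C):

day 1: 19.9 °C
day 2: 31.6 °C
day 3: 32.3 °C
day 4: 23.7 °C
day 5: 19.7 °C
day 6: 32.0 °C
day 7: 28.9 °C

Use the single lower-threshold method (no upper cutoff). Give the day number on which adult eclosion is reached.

Daily DD above 15.3 °C: 4.6, 16.3, 17.0, 8.4, 4.4, 16.7, 13.6.
Cumulative: 4.6, 20.9, 37.9, 46.3, 50.7, 67.4, 81.0.
The total first reaches 32 DD on day 3.

day 3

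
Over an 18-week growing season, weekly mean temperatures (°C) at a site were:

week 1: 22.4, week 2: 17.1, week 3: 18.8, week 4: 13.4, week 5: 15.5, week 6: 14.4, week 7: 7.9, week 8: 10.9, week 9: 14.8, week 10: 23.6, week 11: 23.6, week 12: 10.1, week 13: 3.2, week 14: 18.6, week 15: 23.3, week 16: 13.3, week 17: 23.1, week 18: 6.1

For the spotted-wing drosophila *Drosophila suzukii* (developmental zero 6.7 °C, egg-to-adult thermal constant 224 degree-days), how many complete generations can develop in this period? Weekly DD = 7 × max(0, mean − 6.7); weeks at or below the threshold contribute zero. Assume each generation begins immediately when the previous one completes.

Weekly DD (7 × max(0, T̄ − 6.7)): 109.9, 72.8, 84.7, 46.9, 61.6, 53.9, 8.4, 29.4, 56.7, 118.3, 118.3, 23.8, 0.0, 83.3, 116.2, 46.2, 114.8, 0.0.
Season total = 1145.2 DD.
Complete generations = ⌊1145.2 / 224⌋ = 5.

5 generations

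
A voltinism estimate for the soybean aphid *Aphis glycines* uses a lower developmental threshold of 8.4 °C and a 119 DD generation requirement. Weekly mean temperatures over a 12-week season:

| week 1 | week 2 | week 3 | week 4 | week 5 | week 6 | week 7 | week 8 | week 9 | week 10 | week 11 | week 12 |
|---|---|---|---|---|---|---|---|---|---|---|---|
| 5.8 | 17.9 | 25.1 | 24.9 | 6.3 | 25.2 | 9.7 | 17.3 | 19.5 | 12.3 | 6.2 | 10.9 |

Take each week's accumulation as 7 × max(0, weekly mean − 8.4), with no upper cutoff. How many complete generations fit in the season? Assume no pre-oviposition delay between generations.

5 generations

Weekly DD (7 × max(0, T̄ − 8.4)): 0.0, 66.5, 116.9, 115.5, 0.0, 117.6, 9.1, 62.3, 77.7, 27.3, 0.0, 17.5.
Season total = 610.4 DD.
Complete generations = ⌊610.4 / 119⌋ = 5.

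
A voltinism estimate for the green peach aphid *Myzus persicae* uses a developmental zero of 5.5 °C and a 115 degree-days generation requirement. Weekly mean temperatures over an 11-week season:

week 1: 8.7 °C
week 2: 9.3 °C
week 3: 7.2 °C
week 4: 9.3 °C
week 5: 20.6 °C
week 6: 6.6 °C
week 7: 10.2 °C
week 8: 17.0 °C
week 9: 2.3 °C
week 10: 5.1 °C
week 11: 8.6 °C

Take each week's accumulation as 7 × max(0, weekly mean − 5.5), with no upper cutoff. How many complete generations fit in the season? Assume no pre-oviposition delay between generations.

Weekly DD (7 × max(0, T̄ − 5.5)): 22.4, 26.6, 11.9, 26.6, 105.7, 7.7, 32.9, 80.5, 0.0, 0.0, 21.7.
Season total = 336.0 DD.
Complete generations = ⌊336.0 / 115⌋ = 2.

2 generations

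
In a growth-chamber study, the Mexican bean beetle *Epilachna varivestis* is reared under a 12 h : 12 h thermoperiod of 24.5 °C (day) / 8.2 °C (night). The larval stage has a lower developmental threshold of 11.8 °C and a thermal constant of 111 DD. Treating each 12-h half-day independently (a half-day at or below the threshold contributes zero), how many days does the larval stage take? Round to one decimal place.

Day half: max(0, 24.5 − 11.8) × 0.5 = 12.7 × 0.5 = 6.35 DD.
Night half: max(0, 8.2 − 11.8) × 0.5 = 0.0 × 0.5 = 0.00 DD.
Per 24 h: 6.35 DD/day.
Duration = 111 / 6.35 = 17.480 ≈ 17.5 days.

17.5 days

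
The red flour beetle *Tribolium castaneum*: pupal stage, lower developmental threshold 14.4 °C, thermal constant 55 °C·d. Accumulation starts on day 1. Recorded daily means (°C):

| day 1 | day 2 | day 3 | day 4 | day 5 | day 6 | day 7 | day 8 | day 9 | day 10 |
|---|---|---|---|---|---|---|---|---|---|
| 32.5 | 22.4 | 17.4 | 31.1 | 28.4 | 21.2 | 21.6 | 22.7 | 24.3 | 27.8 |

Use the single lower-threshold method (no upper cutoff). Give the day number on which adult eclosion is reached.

day 5

Daily DD above 14.4 °C: 18.1, 8.0, 3.0, 16.7, 14.0, 6.8, 7.2, 8.3, 9.9, 13.4.
Cumulative: 18.1, 26.1, 29.1, 45.8, 59.8, 66.6, 73.8, 82.1, 92.0, 105.4.
The total first reaches 55 DD on day 5.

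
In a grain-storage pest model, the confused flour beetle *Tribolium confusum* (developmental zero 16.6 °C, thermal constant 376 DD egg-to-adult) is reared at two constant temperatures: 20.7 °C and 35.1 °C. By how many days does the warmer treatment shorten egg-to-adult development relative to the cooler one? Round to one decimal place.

71.4 days

At 20.7 °C: 376 / (20.7 − 16.6) = 376 / 4.1 = 91.707 d.
At 35.1 °C: 376 / (35.1 − 16.6) = 376 / 18.5 = 20.324 d.
Difference = |91.707 − 20.324| = 71.383 ≈ 71.4 days.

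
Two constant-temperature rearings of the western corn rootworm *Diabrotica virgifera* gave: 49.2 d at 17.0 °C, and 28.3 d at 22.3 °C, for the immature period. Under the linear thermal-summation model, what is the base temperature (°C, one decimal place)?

9.8 °C

Equal thermal constants: D₁(T₁ − T_b) = D₂(T₂ − T_b).
49.2·(17.0 − T_b) = 28.3·(22.3 − T_b)
T_b = (49.2·17.0 − 28.3·22.3) / (49.2 − 28.3) = 205.31 / 20.9 = 9.823 °C ≈ 9.8 °C.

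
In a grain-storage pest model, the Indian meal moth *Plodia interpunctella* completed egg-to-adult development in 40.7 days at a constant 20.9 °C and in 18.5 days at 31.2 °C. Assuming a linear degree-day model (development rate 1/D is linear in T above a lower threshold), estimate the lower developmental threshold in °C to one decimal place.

Equal thermal constants: D₁(T₁ − T_b) = D₂(T₂ − T_b).
40.7·(20.9 − T_b) = 18.5·(31.2 − T_b)
T_b = (40.7·20.9 − 18.5·31.2) / (40.7 − 18.5) = 273.43 / 22.2 = 12.317 °C ≈ 12.3 °C.

12.3 °C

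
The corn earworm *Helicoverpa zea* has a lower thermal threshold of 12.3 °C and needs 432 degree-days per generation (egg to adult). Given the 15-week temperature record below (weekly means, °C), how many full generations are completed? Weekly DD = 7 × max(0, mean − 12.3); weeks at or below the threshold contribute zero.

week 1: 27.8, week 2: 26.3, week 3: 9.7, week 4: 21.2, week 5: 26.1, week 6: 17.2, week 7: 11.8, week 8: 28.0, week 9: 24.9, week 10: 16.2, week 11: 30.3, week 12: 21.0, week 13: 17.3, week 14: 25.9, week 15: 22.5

Weekly DD (7 × max(0, T̄ − 12.3)): 108.5, 98.0, 0.0, 62.3, 96.6, 34.3, 0.0, 109.9, 88.2, 27.3, 126.0, 60.9, 35.0, 95.2, 71.4.
Season total = 1013.6 DD.
Complete generations = ⌊1013.6 / 432⌋ = 2.

2 generations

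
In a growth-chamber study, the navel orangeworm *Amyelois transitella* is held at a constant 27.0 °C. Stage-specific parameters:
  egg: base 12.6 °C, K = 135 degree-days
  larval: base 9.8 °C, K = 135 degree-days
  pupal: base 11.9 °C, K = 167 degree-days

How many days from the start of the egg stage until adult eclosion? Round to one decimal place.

28.3 days

egg: 135 / (27.0 − 12.6) = 135 / 14.4 = 9.375 d.
larval: 135 / (27.0 − 9.8) = 135 / 17.2 = 7.849 d.
pupal: 167 / (27.0 − 11.9) = 167 / 15.1 = 11.060 d.
Sum = 28.283 ≈ 28.3 days.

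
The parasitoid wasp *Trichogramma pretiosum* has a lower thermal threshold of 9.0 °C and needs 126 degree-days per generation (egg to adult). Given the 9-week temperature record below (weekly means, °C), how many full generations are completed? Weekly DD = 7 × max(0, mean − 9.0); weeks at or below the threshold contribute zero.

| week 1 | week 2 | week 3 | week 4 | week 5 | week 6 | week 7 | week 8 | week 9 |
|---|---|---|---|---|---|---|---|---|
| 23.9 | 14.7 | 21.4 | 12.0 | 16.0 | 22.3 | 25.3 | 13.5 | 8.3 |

Weekly DD (7 × max(0, T̄ − 9.0)): 104.3, 39.9, 86.8, 21.0, 49.0, 93.1, 114.1, 31.5, 0.0.
Season total = 539.7 DD.
Complete generations = ⌊539.7 / 126⌋ = 4.

4 generations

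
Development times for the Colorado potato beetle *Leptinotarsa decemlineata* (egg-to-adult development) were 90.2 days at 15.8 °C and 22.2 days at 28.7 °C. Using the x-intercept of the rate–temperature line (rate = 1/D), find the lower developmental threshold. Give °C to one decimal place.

Linear rate model ⇒ the product D·(T − T_b) is constant across temperatures.
90.2·(15.8 − T_b) = 22.2·(28.7 − T_b)
T_b = (90.2·15.8 − 22.2·28.7) / (90.2 − 22.2) = 788.02 / 68.0 = 11.589 °C ≈ 11.6 °C.

11.6 °C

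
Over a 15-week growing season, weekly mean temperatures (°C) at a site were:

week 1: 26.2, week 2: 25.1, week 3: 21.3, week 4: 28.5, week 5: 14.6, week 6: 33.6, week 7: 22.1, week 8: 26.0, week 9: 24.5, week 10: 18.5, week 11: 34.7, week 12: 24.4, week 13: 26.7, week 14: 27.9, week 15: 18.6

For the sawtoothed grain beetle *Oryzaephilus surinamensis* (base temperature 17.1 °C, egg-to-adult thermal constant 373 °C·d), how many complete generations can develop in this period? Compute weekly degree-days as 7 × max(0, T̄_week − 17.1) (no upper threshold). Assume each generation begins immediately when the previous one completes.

Weekly DD (7 × max(0, T̄ − 17.1)): 63.7, 56.0, 29.4, 79.8, 0.0, 115.5, 35.0, 62.3, 51.8, 9.8, 123.2, 51.1, 67.2, 75.6, 10.5.
Season total = 830.9 DD.
Complete generations = ⌊830.9 / 373⌋ = 2.

2 generations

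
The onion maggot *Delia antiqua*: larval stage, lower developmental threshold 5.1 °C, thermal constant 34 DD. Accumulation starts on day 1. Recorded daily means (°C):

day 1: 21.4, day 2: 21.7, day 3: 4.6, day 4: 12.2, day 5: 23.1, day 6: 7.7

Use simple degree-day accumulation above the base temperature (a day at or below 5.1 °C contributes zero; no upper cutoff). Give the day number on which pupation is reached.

Daily DD above 5.1 °C: 16.3, 16.6, 0.0, 7.1, 18.0, 2.6.
Cumulative: 16.3, 32.9, 32.9, 40.0, 58.0, 60.6.
The total first reaches 34 DD on day 4.

day 4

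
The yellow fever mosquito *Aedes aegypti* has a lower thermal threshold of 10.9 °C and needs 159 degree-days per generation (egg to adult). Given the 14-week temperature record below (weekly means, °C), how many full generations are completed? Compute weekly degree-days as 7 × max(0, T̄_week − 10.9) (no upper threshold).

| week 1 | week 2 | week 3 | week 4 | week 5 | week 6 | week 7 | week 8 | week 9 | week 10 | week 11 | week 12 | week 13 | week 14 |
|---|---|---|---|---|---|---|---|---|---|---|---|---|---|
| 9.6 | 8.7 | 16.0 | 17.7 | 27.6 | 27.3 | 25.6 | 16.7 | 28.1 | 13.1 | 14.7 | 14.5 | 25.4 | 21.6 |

5 generations

Weekly DD (7 × max(0, T̄ − 10.9)): 0.0, 0.0, 35.7, 47.6, 116.9, 114.8, 102.9, 40.6, 120.4, 15.4, 26.6, 25.2, 101.5, 74.9.
Season total = 822.5 DD.
Complete generations = ⌊822.5 / 159⌋ = 5.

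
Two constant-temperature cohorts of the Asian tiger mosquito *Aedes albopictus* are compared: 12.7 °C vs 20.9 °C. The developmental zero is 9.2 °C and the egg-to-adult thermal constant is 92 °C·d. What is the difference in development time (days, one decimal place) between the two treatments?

At 12.7 °C: 92 / (12.7 − 9.2) = 92 / 3.5 = 26.286 d.
At 20.9 °C: 92 / (20.9 − 9.2) = 92 / 11.7 = 7.863 d.
Difference = |26.286 − 7.863| = 18.422 ≈ 18.4 days.

18.4 days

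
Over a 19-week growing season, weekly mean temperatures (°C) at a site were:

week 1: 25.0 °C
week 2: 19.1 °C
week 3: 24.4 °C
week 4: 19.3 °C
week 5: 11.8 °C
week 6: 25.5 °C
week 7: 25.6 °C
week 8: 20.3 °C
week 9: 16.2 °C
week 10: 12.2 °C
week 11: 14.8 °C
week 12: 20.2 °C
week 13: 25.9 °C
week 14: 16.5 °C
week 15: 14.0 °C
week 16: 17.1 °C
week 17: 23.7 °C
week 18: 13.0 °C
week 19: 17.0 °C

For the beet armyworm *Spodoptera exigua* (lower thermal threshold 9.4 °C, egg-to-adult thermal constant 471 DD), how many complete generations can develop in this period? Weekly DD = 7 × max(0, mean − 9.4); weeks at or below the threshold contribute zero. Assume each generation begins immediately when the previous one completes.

2 generations

Weekly DD (7 × max(0, T̄ − 9.4)): 109.2, 67.9, 105.0, 69.3, 16.8, 112.7, 113.4, 76.3, 47.6, 19.6, 37.8, 75.6, 115.5, 49.7, 32.2, 53.9, 100.1, 25.2, 53.2.
Season total = 1281.0 DD.
Complete generations = ⌊1281.0 / 471⌋ = 2.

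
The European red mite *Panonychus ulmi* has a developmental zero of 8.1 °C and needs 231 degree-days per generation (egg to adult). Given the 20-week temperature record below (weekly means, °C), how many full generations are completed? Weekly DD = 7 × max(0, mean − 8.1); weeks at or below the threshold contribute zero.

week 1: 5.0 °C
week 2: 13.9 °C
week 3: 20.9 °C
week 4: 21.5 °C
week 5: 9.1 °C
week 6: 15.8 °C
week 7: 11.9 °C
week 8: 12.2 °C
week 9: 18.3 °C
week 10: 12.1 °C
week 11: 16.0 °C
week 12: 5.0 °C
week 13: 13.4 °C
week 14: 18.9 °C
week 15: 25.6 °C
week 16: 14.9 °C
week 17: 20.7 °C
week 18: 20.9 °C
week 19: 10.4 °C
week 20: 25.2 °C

4 generations

Weekly DD (7 × max(0, T̄ − 8.1)): 0.0, 40.6, 89.6, 93.8, 7.0, 53.9, 26.6, 28.7, 71.4, 28.0, 55.3, 0.0, 37.1, 75.6, 122.5, 47.6, 88.2, 89.6, 16.1, 119.7.
Season total = 1091.3 DD.
Complete generations = ⌊1091.3 / 231⌋ = 4.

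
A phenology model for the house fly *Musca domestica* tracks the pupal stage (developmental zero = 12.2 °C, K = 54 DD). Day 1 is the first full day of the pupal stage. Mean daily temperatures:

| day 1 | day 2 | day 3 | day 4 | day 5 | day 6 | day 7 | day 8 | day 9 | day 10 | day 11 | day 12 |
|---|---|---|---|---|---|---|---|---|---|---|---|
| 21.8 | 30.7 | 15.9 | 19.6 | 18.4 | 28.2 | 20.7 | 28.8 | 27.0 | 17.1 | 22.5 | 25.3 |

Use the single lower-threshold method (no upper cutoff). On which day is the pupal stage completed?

day 6

Daily DD above 12.2 °C: 9.6, 18.5, 3.7, 7.4, 6.2, 16.0, 8.5, 16.6, 14.8, 4.9, 10.3, 13.1.
Cumulative: 9.6, 28.1, 31.8, 39.2, 45.4, 61.4, 69.9, 86.5, 101.3, 106.2, 116.5, 129.6.
The total first reaches 54 DD on day 6.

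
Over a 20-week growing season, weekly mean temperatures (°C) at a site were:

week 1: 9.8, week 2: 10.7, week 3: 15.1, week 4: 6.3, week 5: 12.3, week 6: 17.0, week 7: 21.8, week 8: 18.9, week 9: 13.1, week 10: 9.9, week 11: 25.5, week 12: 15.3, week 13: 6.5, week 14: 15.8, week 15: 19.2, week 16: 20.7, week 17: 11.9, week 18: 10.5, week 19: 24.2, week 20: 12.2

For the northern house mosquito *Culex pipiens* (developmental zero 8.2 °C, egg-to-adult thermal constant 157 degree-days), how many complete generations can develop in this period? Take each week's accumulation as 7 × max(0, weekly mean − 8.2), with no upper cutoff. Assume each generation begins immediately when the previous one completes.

Weekly DD (7 × max(0, T̄ − 8.2)): 11.2, 17.5, 48.3, 0.0, 28.7, 61.6, 95.2, 74.9, 34.3, 11.9, 121.1, 49.7, 0.0, 53.2, 77.0, 87.5, 25.9, 16.1, 112.0, 28.0.
Season total = 954.1 DD.
Complete generations = ⌊954.1 / 157⌋ = 6.

6 generations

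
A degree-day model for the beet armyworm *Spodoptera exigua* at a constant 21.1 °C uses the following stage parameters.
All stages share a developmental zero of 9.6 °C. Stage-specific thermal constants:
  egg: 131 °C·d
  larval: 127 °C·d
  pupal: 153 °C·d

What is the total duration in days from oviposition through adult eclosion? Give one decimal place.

35.7 days

Daily accumulation at 21.1 °C = 21.1 − 9.6 = 11.5 DD/day.
Total K = 131 + 127 + 153 = 411 DD.
Total duration = 411 / 11.5 = 35.739 ≈ 35.7 days.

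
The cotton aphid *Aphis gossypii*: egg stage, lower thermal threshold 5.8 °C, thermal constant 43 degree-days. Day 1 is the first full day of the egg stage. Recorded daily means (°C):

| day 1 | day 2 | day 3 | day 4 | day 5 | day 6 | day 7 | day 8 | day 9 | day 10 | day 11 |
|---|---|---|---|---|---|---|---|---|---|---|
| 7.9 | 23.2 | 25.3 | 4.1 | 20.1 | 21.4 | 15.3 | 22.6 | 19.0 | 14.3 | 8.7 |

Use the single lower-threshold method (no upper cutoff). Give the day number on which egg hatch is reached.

day 5

Daily DD above 5.8 °C: 2.1, 17.4, 19.5, 0.0, 14.3, 15.6, 9.5, 16.8, 13.2, 8.5, 2.9.
Cumulative: 2.1, 19.5, 39.0, 39.0, 53.3, 68.9, 78.4, 95.2, 108.4, 116.9, 119.8.
The total first reaches 43 DD on day 5.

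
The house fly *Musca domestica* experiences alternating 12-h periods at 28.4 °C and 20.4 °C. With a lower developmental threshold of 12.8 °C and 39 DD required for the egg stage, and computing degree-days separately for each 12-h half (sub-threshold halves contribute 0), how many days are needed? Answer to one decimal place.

3.4 days

Day half: max(0, 28.4 − 12.8) × 0.5 = 15.6 × 0.5 = 7.80 DD.
Night half: max(0, 20.4 − 12.8) × 0.5 = 7.6 × 0.5 = 3.80 DD.
Per 24 h: 11.60 DD/day.
Duration = 39 / 11.60 = 3.362 ≈ 3.4 days.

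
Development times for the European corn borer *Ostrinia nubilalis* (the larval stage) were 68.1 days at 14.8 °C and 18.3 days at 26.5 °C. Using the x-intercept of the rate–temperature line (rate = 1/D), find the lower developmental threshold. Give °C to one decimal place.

Linear rate model ⇒ the product D·(T − T_b) is constant across temperatures.
68.1·(14.8 − T_b) = 18.3·(26.5 − T_b)
T_b = (68.1·14.8 − 18.3·26.5) / (68.1 − 18.3) = 522.93 / 49.8 = 10.501 °C ≈ 10.5 °C.

10.5 °C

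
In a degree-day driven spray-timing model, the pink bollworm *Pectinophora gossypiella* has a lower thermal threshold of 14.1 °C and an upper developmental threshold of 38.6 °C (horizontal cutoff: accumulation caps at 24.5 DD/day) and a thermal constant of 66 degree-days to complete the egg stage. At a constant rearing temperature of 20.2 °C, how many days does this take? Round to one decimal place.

10.8 days

Daily accumulation = 20.2 − 14.1 = 6.1 DD/day.
Duration = 66 / 6.1 = 10.820 ≈ 10.8 days.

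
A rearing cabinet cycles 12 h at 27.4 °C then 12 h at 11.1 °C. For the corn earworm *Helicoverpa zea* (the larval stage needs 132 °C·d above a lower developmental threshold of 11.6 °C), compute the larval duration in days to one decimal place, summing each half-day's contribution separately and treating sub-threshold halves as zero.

Day half: max(0, 27.4 − 11.6) × 0.5 = 15.8 × 0.5 = 7.90 DD.
Night half: max(0, 11.1 − 11.6) × 0.5 = 0.0 × 0.5 = 0.00 DD.
Per 24 h: 7.90 DD/day.
Duration = 132 / 7.90 = 16.709 ≈ 16.7 days.

16.7 days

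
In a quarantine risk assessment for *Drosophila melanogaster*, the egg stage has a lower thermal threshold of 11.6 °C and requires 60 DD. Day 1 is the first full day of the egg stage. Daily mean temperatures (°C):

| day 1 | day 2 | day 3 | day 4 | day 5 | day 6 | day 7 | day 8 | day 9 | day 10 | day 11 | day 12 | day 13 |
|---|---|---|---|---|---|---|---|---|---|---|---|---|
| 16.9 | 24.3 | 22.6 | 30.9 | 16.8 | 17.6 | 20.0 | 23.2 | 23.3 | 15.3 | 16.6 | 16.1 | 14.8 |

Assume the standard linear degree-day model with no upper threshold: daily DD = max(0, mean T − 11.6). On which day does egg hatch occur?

day 7

Daily DD above 11.6 °C: 5.3, 12.7, 11.0, 19.3, 5.2, 6.0, 8.4, 11.6, 11.7, 3.7, 5.0, 4.5, 3.2.
Cumulative: 5.3, 18.0, 29.0, 48.3, 53.5, 59.5, 67.9, 79.5, 91.2, 94.9, 99.9, 104.4, 107.6.
The total first reaches 60 DD on day 7.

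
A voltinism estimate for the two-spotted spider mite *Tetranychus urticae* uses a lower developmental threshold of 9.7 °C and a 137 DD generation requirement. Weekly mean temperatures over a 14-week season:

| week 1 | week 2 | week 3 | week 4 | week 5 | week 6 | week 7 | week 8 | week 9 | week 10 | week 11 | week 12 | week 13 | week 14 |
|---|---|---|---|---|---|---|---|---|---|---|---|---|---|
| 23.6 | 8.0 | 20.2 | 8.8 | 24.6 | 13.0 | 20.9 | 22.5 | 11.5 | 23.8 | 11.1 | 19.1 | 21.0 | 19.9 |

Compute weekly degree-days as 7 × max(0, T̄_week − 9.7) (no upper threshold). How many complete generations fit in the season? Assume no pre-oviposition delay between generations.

5 generations

Weekly DD (7 × max(0, T̄ − 9.7)): 97.3, 0.0, 73.5, 0.0, 104.3, 23.1, 78.4, 89.6, 12.6, 98.7, 9.8, 65.8, 79.1, 71.4.
Season total = 803.6 DD.
Complete generations = ⌊803.6 / 137⌋ = 5.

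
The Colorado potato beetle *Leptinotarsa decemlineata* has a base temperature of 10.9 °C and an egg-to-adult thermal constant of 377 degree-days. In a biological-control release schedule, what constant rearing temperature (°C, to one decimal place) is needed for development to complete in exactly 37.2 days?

Required daily accumulation = 377 / 37.2 = 10.134 DD/day.
T = T_base + 10.134 = 10.9 + 10.134 = 21.034 ≈ 21.0 °C.

21.0 °C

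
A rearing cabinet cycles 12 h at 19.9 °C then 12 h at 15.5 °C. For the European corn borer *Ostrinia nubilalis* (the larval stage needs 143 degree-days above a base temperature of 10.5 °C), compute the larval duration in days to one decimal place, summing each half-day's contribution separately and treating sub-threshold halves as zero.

Day half: max(0, 19.9 − 10.5) × 0.5 = 9.4 × 0.5 = 4.70 DD.
Night half: max(0, 15.5 − 10.5) × 0.5 = 5.0 × 0.5 = 2.50 DD.
Per 24 h: 7.20 DD/day.
Duration = 143 / 7.20 = 19.861 ≈ 19.9 days.

19.9 days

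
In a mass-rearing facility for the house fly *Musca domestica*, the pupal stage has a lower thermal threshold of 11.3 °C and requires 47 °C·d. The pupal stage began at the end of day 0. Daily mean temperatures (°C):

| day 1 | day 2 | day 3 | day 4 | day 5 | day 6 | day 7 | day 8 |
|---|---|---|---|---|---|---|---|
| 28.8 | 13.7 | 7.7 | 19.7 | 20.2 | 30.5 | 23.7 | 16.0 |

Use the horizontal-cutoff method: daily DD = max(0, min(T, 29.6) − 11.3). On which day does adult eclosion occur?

Daily DD above 11.3 °C (capped at 18.3): 17.5, 2.4, 0.0, 8.4, 8.9, 18.3, 12.4, 4.7.
Cumulative: 17.5, 19.9, 19.9, 28.3, 37.2, 55.5, 67.9, 72.6.
The total first reaches 47 DD on day 6.

day 6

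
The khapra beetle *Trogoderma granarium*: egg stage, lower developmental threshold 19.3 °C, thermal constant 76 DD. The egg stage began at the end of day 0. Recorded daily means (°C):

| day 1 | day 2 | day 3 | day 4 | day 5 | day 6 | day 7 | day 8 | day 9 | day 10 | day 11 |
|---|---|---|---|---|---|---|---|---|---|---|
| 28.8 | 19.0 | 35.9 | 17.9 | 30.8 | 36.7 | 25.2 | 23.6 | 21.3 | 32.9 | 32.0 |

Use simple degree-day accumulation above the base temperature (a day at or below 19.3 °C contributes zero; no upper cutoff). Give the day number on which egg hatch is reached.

day 10

Daily DD above 19.3 °C: 9.5, 0.0, 16.6, 0.0, 11.5, 17.4, 5.9, 4.3, 2.0, 13.6, 12.7.
Cumulative: 9.5, 9.5, 26.1, 26.1, 37.6, 55.0, 60.9, 65.2, 67.2, 80.8, 93.5.
The total first reaches 76 DD on day 10.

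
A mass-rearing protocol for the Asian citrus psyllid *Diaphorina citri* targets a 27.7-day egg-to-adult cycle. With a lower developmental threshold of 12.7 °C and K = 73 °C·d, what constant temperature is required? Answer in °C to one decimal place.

15.3 °C

Required daily accumulation = 73 / 27.7 = 2.635 DD/day.
T = T_base + 2.635 = 12.7 + 2.635 = 15.335 ≈ 15.3 °C.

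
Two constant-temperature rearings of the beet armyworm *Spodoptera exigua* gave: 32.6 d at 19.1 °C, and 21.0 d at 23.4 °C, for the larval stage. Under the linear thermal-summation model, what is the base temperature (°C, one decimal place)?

Under the model K = D·(T − T_b), so D₁·(T₁ − T_b) = D₂·(T₂ − T_b).
32.6·(19.1 − T_b) = 21.0·(23.4 − T_b)
T_b = (32.6·19.1 − 21.0·23.4) / (32.6 − 21.0) = 131.26 / 11.6 = 11.316 °C ≈ 11.3 °C.

11.3 °C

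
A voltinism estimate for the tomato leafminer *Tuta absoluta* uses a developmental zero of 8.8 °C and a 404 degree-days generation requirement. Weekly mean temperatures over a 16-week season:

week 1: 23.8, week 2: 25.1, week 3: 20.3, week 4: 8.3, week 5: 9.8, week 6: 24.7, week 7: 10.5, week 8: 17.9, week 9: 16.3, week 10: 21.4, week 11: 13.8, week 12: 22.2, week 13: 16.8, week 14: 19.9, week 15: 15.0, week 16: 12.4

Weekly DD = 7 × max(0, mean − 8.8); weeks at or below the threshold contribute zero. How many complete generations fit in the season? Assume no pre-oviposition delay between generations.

2 generations

Weekly DD (7 × max(0, T̄ − 8.8)): 105.0, 114.1, 80.5, 0.0, 7.0, 111.3, 11.9, 63.7, 52.5, 88.2, 35.0, 93.8, 56.0, 77.7, 43.4, 25.2.
Season total = 965.3 DD.
Complete generations = ⌊965.3 / 404⌋ = 2.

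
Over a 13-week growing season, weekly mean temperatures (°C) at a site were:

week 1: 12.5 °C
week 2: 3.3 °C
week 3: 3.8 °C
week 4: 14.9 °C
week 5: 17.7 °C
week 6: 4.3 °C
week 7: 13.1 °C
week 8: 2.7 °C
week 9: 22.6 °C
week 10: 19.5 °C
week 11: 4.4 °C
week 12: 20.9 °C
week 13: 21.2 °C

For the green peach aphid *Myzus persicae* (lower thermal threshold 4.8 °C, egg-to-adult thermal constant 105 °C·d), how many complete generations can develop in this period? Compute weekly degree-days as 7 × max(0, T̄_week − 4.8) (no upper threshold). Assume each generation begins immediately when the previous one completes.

6 generations

Weekly DD (7 × max(0, T̄ − 4.8)): 53.9, 0.0, 0.0, 70.7, 90.3, 0.0, 58.1, 0.0, 124.6, 102.9, 0.0, 112.7, 114.8.
Season total = 728.0 DD.
Complete generations = ⌊728.0 / 105⌋ = 6.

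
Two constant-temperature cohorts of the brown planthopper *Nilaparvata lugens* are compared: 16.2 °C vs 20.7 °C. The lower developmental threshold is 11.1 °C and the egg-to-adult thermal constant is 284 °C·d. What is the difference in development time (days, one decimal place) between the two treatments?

26.1 days

At 16.2 °C: 284 / (16.2 − 11.1) = 284 / 5.1 = 55.686 d.
At 20.7 °C: 284 / (20.7 − 11.1) = 284 / 9.6 = 29.583 d.
Difference = |55.686 − 29.583| = 26.103 ≈ 26.1 days.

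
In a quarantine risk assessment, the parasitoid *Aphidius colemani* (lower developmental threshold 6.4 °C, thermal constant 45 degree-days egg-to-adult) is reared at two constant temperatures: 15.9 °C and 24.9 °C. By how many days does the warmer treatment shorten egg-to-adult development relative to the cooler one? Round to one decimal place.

2.3 days

At 15.9 °C: 45 / (15.9 − 6.4) = 45 / 9.5 = 4.737 d.
At 24.9 °C: 45 / (24.9 − 6.4) = 45 / 18.5 = 2.432 d.
Difference = |4.737 − 2.432| = 2.304 ≈ 2.3 days.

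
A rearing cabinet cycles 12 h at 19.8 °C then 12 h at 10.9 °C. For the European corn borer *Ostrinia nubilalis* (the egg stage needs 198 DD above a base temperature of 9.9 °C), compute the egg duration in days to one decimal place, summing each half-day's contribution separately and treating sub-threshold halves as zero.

36.3 days

Day half: max(0, 19.8 − 9.9) × 0.5 = 9.9 × 0.5 = 4.95 DD.
Night half: max(0, 10.9 − 9.9) × 0.5 = 1.0 × 0.5 = 0.50 DD.
Per 24 h: 5.45 DD/day.
Duration = 198 / 5.45 = 36.330 ≈ 36.3 days.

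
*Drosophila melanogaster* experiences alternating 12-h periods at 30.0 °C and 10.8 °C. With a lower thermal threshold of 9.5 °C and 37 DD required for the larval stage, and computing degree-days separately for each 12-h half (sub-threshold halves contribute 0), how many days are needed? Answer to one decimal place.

Day half: max(0, 30.0 − 9.5) × 0.5 = 20.5 × 0.5 = 10.25 DD.
Night half: max(0, 10.8 − 9.5) × 0.5 = 1.3 × 0.5 = 0.65 DD.
Per 24 h: 10.90 DD/day.
Duration = 37 / 10.90 = 3.394 ≈ 3.4 days.

3.4 days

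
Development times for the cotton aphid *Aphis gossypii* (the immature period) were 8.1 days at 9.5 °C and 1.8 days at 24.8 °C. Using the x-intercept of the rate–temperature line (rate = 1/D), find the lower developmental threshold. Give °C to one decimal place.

Linear rate model ⇒ the product D·(T − T_b) is constant across temperatures.
8.1·(9.5 − T_b) = 1.8·(24.8 − T_b)
T_b = (8.1·9.5 − 1.8·24.8) / (8.1 − 1.8) = 32.31 / 6.3 = 5.129 °C ≈ 5.1 °C.

5.1 °C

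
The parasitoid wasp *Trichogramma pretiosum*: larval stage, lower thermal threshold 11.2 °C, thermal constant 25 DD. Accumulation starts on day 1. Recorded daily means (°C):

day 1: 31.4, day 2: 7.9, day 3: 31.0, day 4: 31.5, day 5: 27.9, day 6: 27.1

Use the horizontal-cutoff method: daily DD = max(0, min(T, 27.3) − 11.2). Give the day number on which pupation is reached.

day 3

Daily DD above 11.2 °C (capped at 16.1): 16.1, 0.0, 16.1, 16.1, 16.1, 15.9.
Cumulative: 16.1, 16.1, 32.2, 48.3, 64.4, 80.3.
The total first reaches 25 DD on day 3.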